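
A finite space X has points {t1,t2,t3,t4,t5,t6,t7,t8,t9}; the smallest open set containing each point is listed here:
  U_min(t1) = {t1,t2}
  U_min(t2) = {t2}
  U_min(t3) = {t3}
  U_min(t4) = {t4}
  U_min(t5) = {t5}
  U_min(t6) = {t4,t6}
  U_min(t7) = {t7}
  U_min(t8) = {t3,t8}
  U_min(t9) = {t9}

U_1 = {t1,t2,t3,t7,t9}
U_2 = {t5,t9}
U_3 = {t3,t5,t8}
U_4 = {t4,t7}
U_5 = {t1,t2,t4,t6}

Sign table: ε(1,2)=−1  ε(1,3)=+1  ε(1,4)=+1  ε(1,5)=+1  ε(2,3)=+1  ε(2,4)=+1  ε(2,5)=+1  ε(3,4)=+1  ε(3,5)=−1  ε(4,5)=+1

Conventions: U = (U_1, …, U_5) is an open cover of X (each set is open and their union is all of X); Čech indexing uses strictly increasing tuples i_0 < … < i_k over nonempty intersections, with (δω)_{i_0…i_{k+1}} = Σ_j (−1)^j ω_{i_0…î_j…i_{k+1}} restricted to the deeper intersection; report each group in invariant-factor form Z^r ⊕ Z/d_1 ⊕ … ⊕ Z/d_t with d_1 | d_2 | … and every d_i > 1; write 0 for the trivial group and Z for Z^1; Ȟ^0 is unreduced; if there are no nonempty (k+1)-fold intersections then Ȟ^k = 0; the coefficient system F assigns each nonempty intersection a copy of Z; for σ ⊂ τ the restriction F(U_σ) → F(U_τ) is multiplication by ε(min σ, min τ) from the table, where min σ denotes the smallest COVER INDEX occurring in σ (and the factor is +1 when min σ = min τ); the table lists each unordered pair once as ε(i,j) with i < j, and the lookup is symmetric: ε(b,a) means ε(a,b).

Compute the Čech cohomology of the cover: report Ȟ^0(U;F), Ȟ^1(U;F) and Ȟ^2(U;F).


Ȟ^0(U;F) ≅ 0; Ȟ^1(U;F) ≅ Z ⊕ Z/2; Ȟ^2(U;F) ≅ 0

intersection data:
  U12={t9} U13={t3} U14={t7} U15={t1,t2} U23={t5} U45={t4}
C dims 5,6; δ0: rk 5, SNF 1^4·2
Ȟ^0 = (5 − 5) − 0 = 0, so Ȟ^0 ≅ 0
Ȟ^1 = (6 − 0) − 5 = 1 plus torsion [2], so Ȟ^1 ≅ Z ⊕ Z/2
Ȟ^2 = (0 − 0) − 0 = 0, so Ȟ^2 ≅ 0


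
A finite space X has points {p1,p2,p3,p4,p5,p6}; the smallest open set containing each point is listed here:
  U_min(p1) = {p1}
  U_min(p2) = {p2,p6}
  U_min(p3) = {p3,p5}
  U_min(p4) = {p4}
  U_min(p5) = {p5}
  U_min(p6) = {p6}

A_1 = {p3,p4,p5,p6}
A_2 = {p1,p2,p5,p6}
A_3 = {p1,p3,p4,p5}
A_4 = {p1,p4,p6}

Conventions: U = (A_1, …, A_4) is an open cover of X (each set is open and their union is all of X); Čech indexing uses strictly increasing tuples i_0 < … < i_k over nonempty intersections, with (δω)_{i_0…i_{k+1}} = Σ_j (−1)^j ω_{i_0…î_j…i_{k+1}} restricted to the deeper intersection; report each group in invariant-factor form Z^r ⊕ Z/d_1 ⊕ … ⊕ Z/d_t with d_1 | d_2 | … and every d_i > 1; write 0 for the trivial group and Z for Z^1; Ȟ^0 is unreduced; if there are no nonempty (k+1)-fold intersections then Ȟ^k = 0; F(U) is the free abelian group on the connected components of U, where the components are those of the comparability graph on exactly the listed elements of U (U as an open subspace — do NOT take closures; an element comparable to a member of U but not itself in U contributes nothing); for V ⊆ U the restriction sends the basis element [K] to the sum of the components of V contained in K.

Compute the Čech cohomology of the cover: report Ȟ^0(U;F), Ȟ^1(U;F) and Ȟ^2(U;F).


Ȟ^0 = Z^4; Ȟ^1 = 0; Ȟ^2 = 0

nerve of the cover:
  A12={p5,p6} A13={p3,p4,p5} A14={p4,p6} A23={p1,p5} A24={p1,p6} A34={p1,p4}
  A123={p5} A124={p6} A134={p4} A234={p1}
components per intersection:
  A1: {p3,p5} {p4} {p6}
  A2: {p1} {p2,p6} {p5}
  A3: {p1} {p3,p5} {p4}
  A4: {p1} {p4} {p6}
  A12: {p5} {p6}
  A13: {p3,p5} {p4}
  A14: {p4} {p6}
  A23: {p1} {p5}
  A24: {p1} {p6}
  A34: {p1} {p4}
  A123: {p5}
  A124: {p6}
  A134: {p4}
  A234: {p1}
C dims 12,12,4; δ0: rk 8, SNF 1^8; δ1: rk 4, SNF 1^4
Ȟ^0 = (12 − 8) − 0 = 4, so Ȟ^0 ≅ Z^4
Ȟ^1 = (12 − 4) − 8 = 0, so Ȟ^1 ≅ 0
Ȟ^2 = (4 − 0) − 4 = 0, so Ȟ^2 ≅ 0


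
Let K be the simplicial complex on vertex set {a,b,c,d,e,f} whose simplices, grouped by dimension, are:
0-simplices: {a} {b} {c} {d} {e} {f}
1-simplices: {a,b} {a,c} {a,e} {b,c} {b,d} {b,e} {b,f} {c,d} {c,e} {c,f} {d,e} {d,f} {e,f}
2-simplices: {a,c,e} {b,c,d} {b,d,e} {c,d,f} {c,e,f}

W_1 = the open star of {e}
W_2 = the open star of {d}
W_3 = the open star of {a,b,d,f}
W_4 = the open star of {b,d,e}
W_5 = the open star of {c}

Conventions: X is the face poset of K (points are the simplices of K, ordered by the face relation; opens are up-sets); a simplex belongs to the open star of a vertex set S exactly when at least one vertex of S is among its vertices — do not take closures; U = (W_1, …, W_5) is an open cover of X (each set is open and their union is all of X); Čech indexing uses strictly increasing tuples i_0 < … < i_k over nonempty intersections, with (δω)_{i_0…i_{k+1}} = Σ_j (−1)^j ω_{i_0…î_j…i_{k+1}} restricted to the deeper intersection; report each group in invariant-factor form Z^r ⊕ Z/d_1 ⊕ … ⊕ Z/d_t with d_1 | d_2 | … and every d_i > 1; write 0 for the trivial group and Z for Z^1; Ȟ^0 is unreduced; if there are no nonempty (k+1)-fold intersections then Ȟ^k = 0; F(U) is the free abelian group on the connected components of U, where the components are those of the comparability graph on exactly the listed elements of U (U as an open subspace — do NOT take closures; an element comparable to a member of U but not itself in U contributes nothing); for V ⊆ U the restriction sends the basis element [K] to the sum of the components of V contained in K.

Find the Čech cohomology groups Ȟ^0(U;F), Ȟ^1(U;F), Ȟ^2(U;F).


nerve of the cover:
  W1={{e},{a,e},{b,e},{c,e},{d,e},{e,f},{a,c,e},{b,d,e},{c,e,f}} W2={{d},{b,d},{c,d},{d,e},{d,f},{b,c,d},{b,d,e},{c,d,f}} W3={{a},{b},{d},{f},{a,b},{a,c},{a,e},{b,c},{b,d},{b,e},{b,f},{c,d},{c,f},{d,e},{d,f},{e,f},{a,c,e},{b,c,d},{b,d,e},{c,d,f},{c,e,f}} W4={{b},{d},{e},{a,b},{a,e},{b,c},{b,d},{b,e},{b,f},{c,d},{c,e},{d,e},{d,f},{e,f},{a,c,e},{b,c,d},{b,d,e},{c,d,f},{c,e,f}} W5={{c},{a,c},{b,c},{c,d},{c,e},{c,f},{a,c,e},{b,c,d},{c,d,f},{c,e,f}}
  W12={{d,e},{b,d,e}} W13={{a,e},{b,e},{d,e},{e,f},{a,c,e},{b,d,e},{c,e,f}} W14={{e},{a,e},{b,e},{c,e},{d,e},{e,f},{a,c,e},{b,d,e},{c,e,f}} W15={{c,e},{a,c,e},{c,e,f}} W23={{d},{b,d},{c,d},{d,e},{d,f},{b,c,d},{b,d,e},{c,d,f}} W24={{d},{b,d},{c,d},{d,e},{d,f},{b,c,d},{b,d,e},{c,d,f}} W25={{c,d},{b,c,d},{c,d,f}} W34={{b},{d},{a,b},{a,e},{b,c},{b,d},{b,e},{b,f},{c,d},{d,e},{d,f},{e,f},{a,c,e},{b,c,d},{b,d,e},{c,d,f},{c,e,f}} W35={{a,c},{b,c},{c,d},{c,f},{a,c,e},{b,c,d},{c,d,f},{c,e,f}} W45={{b,c},{c,d},{c,e},{a,c,e},{b,c,d},{c,d,f},{c,e,f}}
  W123={{d,e},{b,d,e}} W124={{d,e},{b,d,e}} W134={{a,e},{b,e},{d,e},{e,f},{a,c,e},{b,d,e},{c,e,f}} W135={{a,c,e},{c,e,f}} W145={{c,e},{a,c,e},{c,e,f}} W234={{d},{b,d},{c,d},{d,e},{d,f},{b,c,d},{b,d,e},{c,d,f}} W235={{c,d},{b,c,d},{c,d,f}} W245={{c,d},{b,c,d},{c,d,f}} W345={{b,c},{c,d},{a,c,e},{b,c,d},{c,d,f},{c,e,f}}
  W1234={{d,e},{b,d,e}} W1345={{a,c,e},{c,e,f}} W2345={{c,d},{b,c,d},{c,d,f}}
components per intersection:
  W1: {{e},{a,e},{b,e},{c,e},{d,e},{e,f},{a,c,e},{b,d,e},{c,e,f}}
  W2: {{d},{b,d},{c,d},{d,e},{d,f},{b,c,d},{b,d,e},{c,d,f}}
  W3: {{a},{b},{d},{f},{a,b},{a,c},{a,e},{b,c},{b,d},{b,e},{b,f},{c,d},{c,f},{d,e},{d,f},{e,f},{a,c,e},{b,c,d},{b,d,e},{c,d,f},{c,e,f}}
  W4: {{b},{d},{e},{a,b},{a,e},{b,c},{b,d},{b,e},{b,f},{c,d},{c,e},{d,e},{d,f},{e,f},{a,c,e},{b,c,d},{b,d,e},{c,d,f},{c,e,f}}
  W5: {{c},{a,c},{b,c},{c,d},{c,e},{c,f},{a,c,e},{b,c,d},{c,d,f},{c,e,f}}
  W12: {{d,e},{b,d,e}}
  W13: {{a,e},{a,c,e}} {{b,e},{d,e},{b,d,e}} {{e,f},{c,e,f}}
  W14: {{e},{a,e},{b,e},{c,e},{d,e},{e,f},{a,c,e},{b,d,e},{c,e,f}}
  W15: {{c,e},{a,c,e},{c,e,f}}
  W23: {{d},{b,d},{c,d},{d,e},{d,f},{b,c,d},{b,d,e},{c,d,f}}
  W24: {{d},{b,d},{c,d},{d,e},{d,f},{b,c,d},{b,d,e},{c,d,f}}
  W25: {{c,d},{b,c,d},{c,d,f}}
  W34: {{b},{d},{a,b},{b,c},{b,d},{b,e},{b,f},{c,d},{d,e},{d,f},{b,c,d},{b,d,e},{c,d,f}} {{a,e},{a,c,e}} {{e,f},{c,e,f}}
  W35: {{a,c},{a,c,e}} {{b,c},{c,d},{c,f},{b,c,d},{c,d,f},{c,e,f}}
  W45: {{b,c},{c,d},{b,c,d},{c,d,f}} {{c,e},{a,c,e},{c,e,f}}
  W123: {{d,e},{b,d,e}}
  W124: {{d,e},{b,d,e}}
  W134: {{a,e},{a,c,e}} {{b,e},{d,e},{b,d,e}} {{e,f},{c,e,f}}
  W135: {{a,c,e}} {{c,e,f}}
  W145: {{c,e},{a,c,e},{c,e,f}}
  W234: {{d},{b,d},{c,d},{d,e},{d,f},{b,c,d},{b,d,e},{c,d,f}}
  W235: {{c,d},{b,c,d},{c,d,f}}
  W245: {{c,d},{b,c,d},{c,d,f}}
  W345: {{b,c},{c,d},{b,c,d},{c,d,f}} {{a,c,e}} {{c,e,f}}
  W1234: {{d,e},{b,d,e}}
  W1345: {{a,c,e}} {{c,e,f}}
  W2345: {{c,d},{b,c,d},{c,d,f}}
C dims 5,16,14,4; δ0: rk 4, SNF 1^4; δ1: rk 10, SNF 1^10; δ2: rk 4, SNF 1^4
Ȟ^0 = (5 − 4) − 0 = 1, so Ȟ^0 ≅ Z
Ȟ^1 = (16 − 10) − 4 = 2, so Ȟ^1 ≅ Z^2
Ȟ^2 = (14 − 4) − 10 = 0, so Ȟ^2 ≅ 0

Ȟ^0 ≅ Z,  Ȟ^1 ≅ Z^2,  Ȟ^2 ≅ 0


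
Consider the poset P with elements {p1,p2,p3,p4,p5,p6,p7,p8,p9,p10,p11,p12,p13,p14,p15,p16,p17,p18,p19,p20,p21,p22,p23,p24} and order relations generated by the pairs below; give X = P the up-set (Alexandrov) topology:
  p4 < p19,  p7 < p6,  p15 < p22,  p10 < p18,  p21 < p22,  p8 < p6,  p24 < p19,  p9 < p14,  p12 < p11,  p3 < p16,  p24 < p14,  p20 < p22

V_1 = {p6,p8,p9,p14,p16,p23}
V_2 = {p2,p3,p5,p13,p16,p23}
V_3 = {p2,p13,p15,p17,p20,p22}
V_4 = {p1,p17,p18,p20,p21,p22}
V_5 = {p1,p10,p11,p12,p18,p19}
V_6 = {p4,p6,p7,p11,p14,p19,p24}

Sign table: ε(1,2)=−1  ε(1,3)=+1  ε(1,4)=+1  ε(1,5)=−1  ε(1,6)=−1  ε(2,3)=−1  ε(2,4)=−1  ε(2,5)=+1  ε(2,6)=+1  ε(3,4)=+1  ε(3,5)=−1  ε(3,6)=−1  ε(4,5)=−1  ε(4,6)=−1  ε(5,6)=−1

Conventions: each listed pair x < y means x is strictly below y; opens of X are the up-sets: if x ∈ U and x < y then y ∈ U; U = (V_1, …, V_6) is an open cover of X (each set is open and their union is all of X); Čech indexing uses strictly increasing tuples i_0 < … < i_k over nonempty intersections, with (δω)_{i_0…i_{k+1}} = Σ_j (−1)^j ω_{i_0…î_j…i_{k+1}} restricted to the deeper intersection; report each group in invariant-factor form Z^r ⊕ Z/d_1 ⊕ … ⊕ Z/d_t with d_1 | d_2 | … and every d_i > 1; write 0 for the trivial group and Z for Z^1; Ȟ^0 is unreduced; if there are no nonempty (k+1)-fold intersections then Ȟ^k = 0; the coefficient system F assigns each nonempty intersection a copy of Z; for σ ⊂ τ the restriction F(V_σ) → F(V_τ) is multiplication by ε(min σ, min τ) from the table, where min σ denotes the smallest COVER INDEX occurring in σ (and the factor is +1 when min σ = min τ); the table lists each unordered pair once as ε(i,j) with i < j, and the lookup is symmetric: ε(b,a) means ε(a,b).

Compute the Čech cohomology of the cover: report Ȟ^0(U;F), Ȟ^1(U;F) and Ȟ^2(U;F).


nonempty overlaps:
  V12={p16,p23} V16={p6,p14} V23={p2,p13} V34={p17,p20,p22} V45={p1,p18} V56={p11,p19}
C dims 6,6; δ0: rk 6, SNF 1^5·2
degree 0: 6−6−0 = 0 → Ȟ^0 ≅ 0
degree 1: 6−0−6 = 0 plus torsion [2] → Ȟ^1 ≅ Z/2
degree 2: 0−0−0 = 0 → Ȟ^2 ≅ 0

Ȟ^0 ≅ 0, Ȟ^1 ≅ Z/2, Ȟ^2 ≅ 0


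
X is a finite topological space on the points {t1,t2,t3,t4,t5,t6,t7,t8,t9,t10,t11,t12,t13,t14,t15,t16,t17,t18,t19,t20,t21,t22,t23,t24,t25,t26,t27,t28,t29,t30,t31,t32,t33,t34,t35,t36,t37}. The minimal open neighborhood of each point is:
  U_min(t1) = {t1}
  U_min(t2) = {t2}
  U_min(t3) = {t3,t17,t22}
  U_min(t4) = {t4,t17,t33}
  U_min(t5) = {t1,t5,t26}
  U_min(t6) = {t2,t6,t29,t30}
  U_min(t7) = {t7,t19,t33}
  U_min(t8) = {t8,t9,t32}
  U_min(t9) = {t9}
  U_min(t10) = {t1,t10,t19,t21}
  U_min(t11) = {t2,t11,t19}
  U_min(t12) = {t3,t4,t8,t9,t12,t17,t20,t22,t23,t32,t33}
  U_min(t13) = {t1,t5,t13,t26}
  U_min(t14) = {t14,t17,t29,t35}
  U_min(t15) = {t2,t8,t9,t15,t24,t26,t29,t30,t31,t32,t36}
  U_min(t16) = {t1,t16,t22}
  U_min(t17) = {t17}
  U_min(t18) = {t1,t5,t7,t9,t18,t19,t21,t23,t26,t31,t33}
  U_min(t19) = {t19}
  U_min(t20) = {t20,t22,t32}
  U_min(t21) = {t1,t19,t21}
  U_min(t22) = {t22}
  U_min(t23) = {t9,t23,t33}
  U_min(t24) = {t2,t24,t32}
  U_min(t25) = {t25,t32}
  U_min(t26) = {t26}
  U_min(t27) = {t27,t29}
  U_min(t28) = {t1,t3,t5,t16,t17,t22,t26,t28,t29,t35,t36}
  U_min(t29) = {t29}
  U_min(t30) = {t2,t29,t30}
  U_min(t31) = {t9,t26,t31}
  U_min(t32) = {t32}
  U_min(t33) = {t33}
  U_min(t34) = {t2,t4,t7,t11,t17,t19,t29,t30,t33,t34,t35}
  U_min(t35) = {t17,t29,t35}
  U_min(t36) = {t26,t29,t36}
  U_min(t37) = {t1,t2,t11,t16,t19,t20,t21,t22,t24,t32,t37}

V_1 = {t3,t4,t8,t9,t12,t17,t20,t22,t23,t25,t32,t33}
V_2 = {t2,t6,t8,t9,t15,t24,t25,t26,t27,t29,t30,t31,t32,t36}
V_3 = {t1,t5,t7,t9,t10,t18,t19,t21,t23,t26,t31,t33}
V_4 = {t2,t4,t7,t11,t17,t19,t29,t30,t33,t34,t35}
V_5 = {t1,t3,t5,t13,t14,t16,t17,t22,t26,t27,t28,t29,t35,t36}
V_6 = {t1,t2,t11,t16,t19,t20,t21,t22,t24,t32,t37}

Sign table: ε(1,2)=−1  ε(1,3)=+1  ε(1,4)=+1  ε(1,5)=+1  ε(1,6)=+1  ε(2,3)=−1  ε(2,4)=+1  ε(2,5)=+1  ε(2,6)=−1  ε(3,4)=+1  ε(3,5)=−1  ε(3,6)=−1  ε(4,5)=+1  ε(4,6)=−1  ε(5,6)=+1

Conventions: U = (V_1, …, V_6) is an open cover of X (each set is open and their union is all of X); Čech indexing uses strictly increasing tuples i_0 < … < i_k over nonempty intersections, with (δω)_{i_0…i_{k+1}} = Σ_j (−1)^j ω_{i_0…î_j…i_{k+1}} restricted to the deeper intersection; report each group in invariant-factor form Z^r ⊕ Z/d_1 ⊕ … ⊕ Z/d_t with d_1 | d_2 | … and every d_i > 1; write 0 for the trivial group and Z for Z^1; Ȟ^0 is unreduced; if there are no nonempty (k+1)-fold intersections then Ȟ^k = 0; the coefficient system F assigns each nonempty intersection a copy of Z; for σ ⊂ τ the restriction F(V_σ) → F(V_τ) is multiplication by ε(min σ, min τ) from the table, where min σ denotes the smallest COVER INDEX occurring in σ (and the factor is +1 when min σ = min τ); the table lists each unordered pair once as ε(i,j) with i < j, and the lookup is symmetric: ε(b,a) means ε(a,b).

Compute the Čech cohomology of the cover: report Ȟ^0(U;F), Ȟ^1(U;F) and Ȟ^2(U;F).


Ȟ^0 ≅ 0,  Ȟ^1 ≅ Z/2,  Ȟ^2 ≅ Z

intersection data:
  V12={t8,t9,t25,t32} V13={t9,t23,t33} V14={t4,t17,t33} V15={t3,t17,t22} V16={t20,t22,t32} V23={t9,t26,t31} V24={t2,t29,t30} V25={t26,t27,t29,t36} V26={t2,t24,t32} V34={t7,t19,t33} V35={t1,t5,t26} V36={t1,t19,t21} V45={t17,t29,t35} V46={t2,t11,t19} V56={t1,t16,t22}
  V123={t9} V126={t32} V134={t33} V145={t17} V156={t22} V235={t26} V245={t29} V246={t2} V346={t19} V356={t1}
C dims 6,15,10; δ0: rk 6, SNF 1^5·2; δ1: rk 9, SNF 1^9
Ȟ^0 = (6 − 6) − 0 = 0, so Ȟ^0 ≅ 0
Ȟ^1 = (15 − 9) − 6 = 0 plus torsion [2], so Ȟ^1 ≅ Z/2
Ȟ^2 = (10 − 0) − 9 = 1, so Ȟ^2 ≅ Z


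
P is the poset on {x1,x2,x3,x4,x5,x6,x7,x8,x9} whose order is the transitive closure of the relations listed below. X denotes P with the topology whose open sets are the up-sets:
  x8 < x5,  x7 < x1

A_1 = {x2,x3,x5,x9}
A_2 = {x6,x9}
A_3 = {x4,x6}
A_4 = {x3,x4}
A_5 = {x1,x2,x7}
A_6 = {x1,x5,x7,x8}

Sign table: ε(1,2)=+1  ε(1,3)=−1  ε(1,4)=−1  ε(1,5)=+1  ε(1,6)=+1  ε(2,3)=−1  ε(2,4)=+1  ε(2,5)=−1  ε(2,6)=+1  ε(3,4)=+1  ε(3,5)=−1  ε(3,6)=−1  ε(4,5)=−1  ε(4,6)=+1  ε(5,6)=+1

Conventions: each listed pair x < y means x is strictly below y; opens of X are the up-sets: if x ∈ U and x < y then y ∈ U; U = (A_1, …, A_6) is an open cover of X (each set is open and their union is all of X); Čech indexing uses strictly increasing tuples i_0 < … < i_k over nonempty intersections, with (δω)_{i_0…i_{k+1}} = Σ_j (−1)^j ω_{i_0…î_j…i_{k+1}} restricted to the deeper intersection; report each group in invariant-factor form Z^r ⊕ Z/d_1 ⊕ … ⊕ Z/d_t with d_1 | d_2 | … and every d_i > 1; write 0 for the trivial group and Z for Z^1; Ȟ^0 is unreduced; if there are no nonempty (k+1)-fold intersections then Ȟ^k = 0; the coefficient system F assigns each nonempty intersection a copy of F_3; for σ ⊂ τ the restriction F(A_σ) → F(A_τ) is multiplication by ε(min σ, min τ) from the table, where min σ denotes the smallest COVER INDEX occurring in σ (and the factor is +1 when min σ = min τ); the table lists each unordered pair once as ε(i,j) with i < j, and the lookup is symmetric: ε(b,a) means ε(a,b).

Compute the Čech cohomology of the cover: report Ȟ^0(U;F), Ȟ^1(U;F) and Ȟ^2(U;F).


Ȟ^0 ≅ Z/3,  Ȟ^1 ≅ Z/3 ⊕ Z/3,  Ȟ^2 ≅ 0

cover nerve:
  A12={x9} A14={x3} A15={x2} A16={x5} A23={x6} A34={x4} A56={x1,x7}
C dims 6,7; δ0: rk_F3 5
Ȟ^0: (6−5)−0=1 ⇒ Z/3
Ȟ^1: (7−0)−5=2 ⇒ Z/3 ⊕ Z/3
Ȟ^2: (0−0)−0=0 ⇒ 0


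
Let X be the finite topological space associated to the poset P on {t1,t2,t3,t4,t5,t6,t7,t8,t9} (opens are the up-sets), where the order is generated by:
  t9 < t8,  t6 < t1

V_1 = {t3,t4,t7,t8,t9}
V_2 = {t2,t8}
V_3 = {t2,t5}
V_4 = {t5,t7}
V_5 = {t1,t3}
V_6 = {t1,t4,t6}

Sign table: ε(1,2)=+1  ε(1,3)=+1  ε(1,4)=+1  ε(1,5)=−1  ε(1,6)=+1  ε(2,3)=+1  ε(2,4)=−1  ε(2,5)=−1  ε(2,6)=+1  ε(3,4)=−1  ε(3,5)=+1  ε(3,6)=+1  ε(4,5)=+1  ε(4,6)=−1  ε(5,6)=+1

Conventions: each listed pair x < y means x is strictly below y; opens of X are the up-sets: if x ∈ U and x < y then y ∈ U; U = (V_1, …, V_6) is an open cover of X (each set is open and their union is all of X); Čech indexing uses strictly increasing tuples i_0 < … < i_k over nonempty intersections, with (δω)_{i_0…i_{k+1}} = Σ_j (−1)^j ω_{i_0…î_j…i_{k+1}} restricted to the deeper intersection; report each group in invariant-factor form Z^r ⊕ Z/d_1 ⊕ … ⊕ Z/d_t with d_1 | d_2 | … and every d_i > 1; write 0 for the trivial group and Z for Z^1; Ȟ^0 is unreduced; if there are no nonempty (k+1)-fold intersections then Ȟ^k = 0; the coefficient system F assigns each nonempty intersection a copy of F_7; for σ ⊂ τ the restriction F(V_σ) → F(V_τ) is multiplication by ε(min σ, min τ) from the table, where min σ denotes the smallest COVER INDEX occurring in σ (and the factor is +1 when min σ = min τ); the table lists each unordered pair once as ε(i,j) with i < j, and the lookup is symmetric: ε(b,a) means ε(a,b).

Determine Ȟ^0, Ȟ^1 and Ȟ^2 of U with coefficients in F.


Ȟ^0(U;F) ≅ 0, Ȟ^1(U;F) ≅ Z/7 and Ȟ^2(U;F) ≅ 0

nerve of the cover:
  V12={t8} V14={t7} V15={t3} V16={t4} V23={t2} V34={t5} V56={t1}
C dims 6,7; δ0: rk_F7 6
Ȟ^0 = (6 − 6) − 0 = 0, so Ȟ^0 ≅ 0
Ȟ^1 = (7 − 0) − 6 = 1, so Ȟ^1 ≅ Z/7
Ȟ^2 = (0 − 0) − 0 = 0, so Ȟ^2 ≅ 0


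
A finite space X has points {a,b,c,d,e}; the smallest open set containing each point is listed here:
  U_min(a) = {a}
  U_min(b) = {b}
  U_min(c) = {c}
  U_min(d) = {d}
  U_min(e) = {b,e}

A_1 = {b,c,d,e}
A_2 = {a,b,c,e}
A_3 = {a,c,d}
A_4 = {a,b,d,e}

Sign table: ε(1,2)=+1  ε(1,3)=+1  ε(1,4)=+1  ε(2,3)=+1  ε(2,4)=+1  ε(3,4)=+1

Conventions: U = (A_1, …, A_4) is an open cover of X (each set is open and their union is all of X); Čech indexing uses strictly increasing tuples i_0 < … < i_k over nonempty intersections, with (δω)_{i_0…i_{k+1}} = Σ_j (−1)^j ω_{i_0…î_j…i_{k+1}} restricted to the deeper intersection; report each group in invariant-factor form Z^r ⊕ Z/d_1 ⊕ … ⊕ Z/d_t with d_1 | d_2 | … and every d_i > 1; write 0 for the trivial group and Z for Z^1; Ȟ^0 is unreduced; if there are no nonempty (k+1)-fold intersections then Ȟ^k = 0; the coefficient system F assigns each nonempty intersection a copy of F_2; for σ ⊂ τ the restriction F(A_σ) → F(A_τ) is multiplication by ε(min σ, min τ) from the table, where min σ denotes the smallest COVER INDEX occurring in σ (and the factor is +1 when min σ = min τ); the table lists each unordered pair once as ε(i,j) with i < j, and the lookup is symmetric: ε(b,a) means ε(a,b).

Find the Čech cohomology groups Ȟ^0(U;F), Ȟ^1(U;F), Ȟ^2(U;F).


cover nerve:
  A12={b,c,e} A13={c,d} A14={b,d,e} A23={a,c} A24={a,b,e} A34={a,d}
  A123={c} A124={b,e} A134={d} A234={a}
C dims 4,6,4; δ0: rk_F2 3; δ1: rk_F2 3
Ȟ^0: (4−3)−0=1 ⇒ Z/2
Ȟ^1: (6−3)−3=0 ⇒ 0
Ȟ^2: (4−0)−3=1 ⇒ Z/2

Ȟ^0(U;F) ≅ Z/2, Ȟ^1(U;F) ≅ 0 and Ȟ^2(U;F) ≅ Z/2


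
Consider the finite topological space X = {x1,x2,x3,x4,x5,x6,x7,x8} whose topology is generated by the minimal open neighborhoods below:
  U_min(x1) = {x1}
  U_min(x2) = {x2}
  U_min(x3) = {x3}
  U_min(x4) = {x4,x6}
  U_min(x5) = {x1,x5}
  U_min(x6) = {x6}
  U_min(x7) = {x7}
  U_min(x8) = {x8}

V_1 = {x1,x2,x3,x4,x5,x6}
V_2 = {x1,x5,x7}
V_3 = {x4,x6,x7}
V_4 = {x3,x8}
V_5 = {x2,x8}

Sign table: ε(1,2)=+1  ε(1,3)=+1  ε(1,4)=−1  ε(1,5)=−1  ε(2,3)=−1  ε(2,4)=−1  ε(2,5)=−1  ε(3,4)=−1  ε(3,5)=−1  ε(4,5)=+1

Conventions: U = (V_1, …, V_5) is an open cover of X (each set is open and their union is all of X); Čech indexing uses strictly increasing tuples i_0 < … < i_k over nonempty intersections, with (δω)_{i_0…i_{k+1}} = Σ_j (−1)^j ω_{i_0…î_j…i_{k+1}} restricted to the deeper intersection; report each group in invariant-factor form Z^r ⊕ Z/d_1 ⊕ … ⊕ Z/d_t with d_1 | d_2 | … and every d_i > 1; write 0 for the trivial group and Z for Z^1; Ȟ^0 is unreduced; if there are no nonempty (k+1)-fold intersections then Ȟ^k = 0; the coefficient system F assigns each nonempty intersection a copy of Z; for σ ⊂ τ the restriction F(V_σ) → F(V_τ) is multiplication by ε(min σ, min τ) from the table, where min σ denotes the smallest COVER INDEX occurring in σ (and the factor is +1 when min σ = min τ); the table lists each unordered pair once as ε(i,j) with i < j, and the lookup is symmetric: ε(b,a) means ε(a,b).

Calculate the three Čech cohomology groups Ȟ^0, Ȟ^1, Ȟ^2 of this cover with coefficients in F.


nonempty overlaps:
  V12={x1,x5} V13={x4,x6} V14={x3} V15={x2} V23={x7} V45={x8}
C dims 5,6; δ0: rk 5, SNF 1^4·2
degree 0: 5−5−0 = 0 → Ȟ^0 ≅ 0
degree 1: 6−0−5 = 1 plus torsion [2] → Ȟ^1 ≅ Z ⊕ Z/2
degree 2: 0−0−0 = 0 → Ȟ^2 ≅ 0

Ȟ^0 = 0; Ȟ^1 = Z ⊕ Z/2; Ȟ^2 = 0


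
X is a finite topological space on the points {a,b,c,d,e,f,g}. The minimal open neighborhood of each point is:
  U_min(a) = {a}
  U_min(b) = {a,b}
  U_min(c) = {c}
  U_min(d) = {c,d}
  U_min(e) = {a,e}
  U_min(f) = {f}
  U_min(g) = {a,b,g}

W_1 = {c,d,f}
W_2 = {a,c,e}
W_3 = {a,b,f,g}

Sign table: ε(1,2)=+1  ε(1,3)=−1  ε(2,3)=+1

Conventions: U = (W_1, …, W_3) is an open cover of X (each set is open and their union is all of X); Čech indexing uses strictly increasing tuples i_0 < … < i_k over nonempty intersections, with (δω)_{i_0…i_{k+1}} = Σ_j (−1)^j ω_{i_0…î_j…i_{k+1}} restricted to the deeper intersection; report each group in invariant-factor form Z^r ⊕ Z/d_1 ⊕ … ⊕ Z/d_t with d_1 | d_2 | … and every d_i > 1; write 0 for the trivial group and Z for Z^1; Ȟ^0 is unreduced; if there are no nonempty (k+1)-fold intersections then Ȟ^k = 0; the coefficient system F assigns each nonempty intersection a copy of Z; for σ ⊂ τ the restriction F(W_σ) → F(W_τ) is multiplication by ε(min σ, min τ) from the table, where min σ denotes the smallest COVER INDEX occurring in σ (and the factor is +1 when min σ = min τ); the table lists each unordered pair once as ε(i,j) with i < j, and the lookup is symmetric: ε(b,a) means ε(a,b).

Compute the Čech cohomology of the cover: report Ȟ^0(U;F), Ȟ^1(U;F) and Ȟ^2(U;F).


nonempty intersections:
  W12={c} W13={f} W23={a}
C dims 3,3; δ0: rk 3, SNF 1^2·2
Ȟ^0: (3−3)−0=0 ⇒ 0
Ȟ^1: (3−0)−3=0 plus torsion [2] ⇒ Z/2
Ȟ^2: (0−0)−0=0 ⇒ 0

Ȟ^0(U;F) ≅ 0, Ȟ^1(U;F) ≅ Z/2, Ȟ^2(U;F) ≅ 0


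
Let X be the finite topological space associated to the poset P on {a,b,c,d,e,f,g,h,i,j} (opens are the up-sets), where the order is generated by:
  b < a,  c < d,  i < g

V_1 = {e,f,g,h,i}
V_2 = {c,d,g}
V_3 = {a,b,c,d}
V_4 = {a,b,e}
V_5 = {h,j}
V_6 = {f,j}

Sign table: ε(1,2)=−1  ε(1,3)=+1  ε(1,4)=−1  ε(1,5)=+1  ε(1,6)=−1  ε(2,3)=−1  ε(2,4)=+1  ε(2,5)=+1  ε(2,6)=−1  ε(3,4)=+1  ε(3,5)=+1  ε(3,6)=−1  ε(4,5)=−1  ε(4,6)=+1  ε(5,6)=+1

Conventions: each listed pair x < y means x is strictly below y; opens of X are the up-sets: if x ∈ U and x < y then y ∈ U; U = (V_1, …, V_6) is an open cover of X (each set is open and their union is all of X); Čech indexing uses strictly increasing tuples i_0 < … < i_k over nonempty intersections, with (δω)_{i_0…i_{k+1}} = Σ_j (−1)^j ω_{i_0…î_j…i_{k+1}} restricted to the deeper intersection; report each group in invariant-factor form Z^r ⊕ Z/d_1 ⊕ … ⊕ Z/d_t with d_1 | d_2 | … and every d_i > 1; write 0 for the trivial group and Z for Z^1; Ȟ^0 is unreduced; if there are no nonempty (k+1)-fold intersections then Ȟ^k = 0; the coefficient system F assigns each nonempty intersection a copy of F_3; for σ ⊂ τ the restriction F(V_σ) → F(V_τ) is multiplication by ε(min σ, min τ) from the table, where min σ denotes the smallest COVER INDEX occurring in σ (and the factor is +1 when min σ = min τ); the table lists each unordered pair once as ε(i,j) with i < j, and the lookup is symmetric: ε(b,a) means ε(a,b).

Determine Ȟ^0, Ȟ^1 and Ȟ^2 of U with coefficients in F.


Ȟ^0 = 0, Ȟ^1 = Z/3, Ȟ^2 = 0

cover nerve:
  V12={g} V14={e} V15={h} V16={f} V23={c,d} V34={a,b} V56={j}
C dims 6,7; δ0: rk_F3 6
Ȟ^0: (6−6)−0=0 ⇒ 0
Ȟ^1: (7−0)−6=1 ⇒ Z/3
Ȟ^2: (0−0)−0=0 ⇒ 0


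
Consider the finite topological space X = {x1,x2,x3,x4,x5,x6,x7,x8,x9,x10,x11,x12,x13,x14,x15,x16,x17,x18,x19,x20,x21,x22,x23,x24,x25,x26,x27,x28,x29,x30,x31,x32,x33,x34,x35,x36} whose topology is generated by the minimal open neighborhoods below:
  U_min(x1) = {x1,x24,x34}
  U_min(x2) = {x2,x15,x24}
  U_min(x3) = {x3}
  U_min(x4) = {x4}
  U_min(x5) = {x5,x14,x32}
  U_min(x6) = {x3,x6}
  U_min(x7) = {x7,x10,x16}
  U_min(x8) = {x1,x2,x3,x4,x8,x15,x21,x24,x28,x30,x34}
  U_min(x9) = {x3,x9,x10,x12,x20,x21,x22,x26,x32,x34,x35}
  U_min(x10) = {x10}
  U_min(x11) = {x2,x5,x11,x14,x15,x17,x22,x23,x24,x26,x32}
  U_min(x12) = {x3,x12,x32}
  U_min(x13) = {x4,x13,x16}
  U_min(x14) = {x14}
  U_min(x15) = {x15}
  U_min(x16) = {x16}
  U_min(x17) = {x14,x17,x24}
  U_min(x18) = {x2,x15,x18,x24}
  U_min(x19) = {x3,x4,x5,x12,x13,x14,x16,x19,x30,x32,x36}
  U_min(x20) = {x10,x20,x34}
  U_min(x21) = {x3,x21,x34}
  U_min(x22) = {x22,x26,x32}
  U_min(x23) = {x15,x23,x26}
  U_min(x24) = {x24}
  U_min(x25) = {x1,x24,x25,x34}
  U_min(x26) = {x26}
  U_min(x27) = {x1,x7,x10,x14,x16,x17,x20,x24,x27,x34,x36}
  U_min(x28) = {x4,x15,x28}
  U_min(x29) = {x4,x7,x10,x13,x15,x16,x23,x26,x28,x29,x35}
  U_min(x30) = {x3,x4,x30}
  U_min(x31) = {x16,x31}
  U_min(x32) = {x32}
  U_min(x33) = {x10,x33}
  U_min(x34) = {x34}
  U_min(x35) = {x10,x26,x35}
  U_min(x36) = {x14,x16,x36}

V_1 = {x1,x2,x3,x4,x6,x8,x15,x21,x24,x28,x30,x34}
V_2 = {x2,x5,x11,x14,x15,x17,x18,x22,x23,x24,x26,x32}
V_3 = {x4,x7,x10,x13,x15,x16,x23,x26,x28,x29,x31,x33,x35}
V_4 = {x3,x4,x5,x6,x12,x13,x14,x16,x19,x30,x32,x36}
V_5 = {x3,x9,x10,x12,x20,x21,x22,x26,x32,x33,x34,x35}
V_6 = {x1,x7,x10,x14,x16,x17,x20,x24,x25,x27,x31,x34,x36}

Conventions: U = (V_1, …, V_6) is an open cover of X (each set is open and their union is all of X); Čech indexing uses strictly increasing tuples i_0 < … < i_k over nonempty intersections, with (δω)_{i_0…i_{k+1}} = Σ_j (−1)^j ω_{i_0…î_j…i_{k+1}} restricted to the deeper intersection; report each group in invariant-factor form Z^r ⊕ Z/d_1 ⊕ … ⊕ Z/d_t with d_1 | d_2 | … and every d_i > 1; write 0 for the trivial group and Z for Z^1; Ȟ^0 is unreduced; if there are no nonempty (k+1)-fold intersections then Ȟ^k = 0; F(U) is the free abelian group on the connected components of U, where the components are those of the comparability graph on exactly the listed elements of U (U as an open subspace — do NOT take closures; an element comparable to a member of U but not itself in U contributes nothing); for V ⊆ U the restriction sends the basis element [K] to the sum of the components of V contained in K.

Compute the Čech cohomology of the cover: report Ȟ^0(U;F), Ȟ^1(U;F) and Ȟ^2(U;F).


Ȟ^0 ≅ Z, Ȟ^1 ≅ 0, Ȟ^2 ≅ Z/2

nerve of the cover:
  V12={x2,x15,x24} V13={x4,x15,x28} V14={x3,x4,x6,x30} V15={x3,x21,x34} V16={x1,x24,x34} V23={x15,x23,x26} V24={x5,x14,x32} V25={x22,x26,x32} V26={x14,x17,x24} V34={x4,x13,x16} V35={x10,x26,x33,x35} V36={x7,x10,x16,x31} V45={x3,x12,x32} V46={x14,x16,x36} V56={x10,x20,x34}
  V123={x15} V126={x24} V134={x4} V145={x3} V156={x34} V235={x26} V245={x32} V246={x14} V346={x16} V356={x10}
components per intersection:
  V1: {x1,x2,x3,x4,x6,x8,x15,x21,x24,x28,x30,x34}
  V2: {x2,x5,x11,x14,x15,x17,x18,x22,x23,x24,x26,x32}
  V3: {x4,x7,x10,x13,x15,x16,x23,x26,x28,x29,x31,x33,x35}
  V4: {x3,x4,x5,x6,x12,x13,x14,x16,x19,x30,x32,x36}
  V5: {x3,x9,x10,x12,x20,x21,x22,x26,x32,x33,x34,x35}
  V6: {x1,x7,x10,x14,x16,x17,x20,x24,x25,x27,x31,x34,x36}
  V12: {x2,x15,x24}
  V13: {x4,x15,x28}
  V14: {x3,x4,x6,x30}
  V15: {x3,x21,x34}
  V16: {x1,x24,x34}
  V23: {x15,x23,x26}
  V24: {x5,x14,x32}
  V25: {x22,x26,x32}
  V26: {x14,x17,x24}
  V34: {x4,x13,x16}
  V35: {x10,x26,x33,x35}
  V36: {x7,x10,x16,x31}
  V45: {x3,x12,x32}
  V46: {x14,x16,x36}
  V56: {x10,x20,x34}
  V123: {x15}
  V126: {x24}
  V134: {x4}
  V145: {x3}
  V156: {x34}
  V235: {x26}
  V245: {x32}
  V246: {x14}
  V346: {x16}
  V356: {x10}
C dims 6,15,10; δ0: rk 5, SNF 1^5; δ1: rk 10, SNF 1^9·2
Ȟ^0 = (6 − 5) − 0 = 1, so Ȟ^0 ≅ Z
Ȟ^1 = (15 − 10) − 5 = 0, so Ȟ^1 ≅ 0
Ȟ^2 = (10 − 0) − 10 = 0 plus torsion [2], so Ȟ^2 ≅ Z/2


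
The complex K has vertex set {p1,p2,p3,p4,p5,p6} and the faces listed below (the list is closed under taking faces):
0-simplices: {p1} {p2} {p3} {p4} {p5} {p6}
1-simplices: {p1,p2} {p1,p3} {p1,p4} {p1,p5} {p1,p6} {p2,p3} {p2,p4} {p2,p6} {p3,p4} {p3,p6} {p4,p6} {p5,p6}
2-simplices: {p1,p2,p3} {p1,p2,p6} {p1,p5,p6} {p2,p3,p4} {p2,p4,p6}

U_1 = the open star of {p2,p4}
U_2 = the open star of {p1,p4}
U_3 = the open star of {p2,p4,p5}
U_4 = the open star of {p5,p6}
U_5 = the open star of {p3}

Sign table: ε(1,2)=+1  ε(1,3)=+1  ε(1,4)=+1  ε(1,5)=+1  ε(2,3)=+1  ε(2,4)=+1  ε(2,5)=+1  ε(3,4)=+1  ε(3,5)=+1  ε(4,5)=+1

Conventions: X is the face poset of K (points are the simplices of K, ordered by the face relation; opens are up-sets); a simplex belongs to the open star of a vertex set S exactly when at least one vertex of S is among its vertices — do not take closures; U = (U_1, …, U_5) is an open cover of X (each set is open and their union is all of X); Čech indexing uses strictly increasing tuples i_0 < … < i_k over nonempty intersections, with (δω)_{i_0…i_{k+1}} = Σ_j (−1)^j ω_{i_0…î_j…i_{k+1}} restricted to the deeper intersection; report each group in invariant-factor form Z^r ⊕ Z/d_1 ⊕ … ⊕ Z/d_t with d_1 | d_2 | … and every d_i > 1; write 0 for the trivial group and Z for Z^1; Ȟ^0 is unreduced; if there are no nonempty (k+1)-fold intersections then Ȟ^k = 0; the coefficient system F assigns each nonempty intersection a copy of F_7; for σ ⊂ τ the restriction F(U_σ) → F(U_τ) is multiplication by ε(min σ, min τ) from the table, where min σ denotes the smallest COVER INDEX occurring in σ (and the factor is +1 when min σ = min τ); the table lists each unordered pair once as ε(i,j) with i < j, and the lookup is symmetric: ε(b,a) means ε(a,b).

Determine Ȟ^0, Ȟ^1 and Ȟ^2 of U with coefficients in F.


nerve simplices:
  U1={{p2},{p4},{p1,p2},{p1,p4},{p2,p3},{p2,p4},{p2,p6},{p3,p4},{p4,p6},{p1,p2,p3},{p1,p2,p6},{p2,p3,p4},{p2,p4,p6}} U2={{p1},{p4},{p1,p2},{p1,p3},{p1,p4},{p1,p5},{p1,p6},{p2,p4},{p3,p4},{p4,p6},{p1,p2,p3},{p1,p2,p6},{p1,p5,p6},{p2,p3,p4},{p2,p4,p6}} U3={{p2},{p4},{p5},{p1,p2},{p1,p4},{p1,p5},{p2,p3},{p2,p4},{p2,p6},{p3,p4},{p4,p6},{p5,p6},{p1,p2,p3},{p1,p2,p6},{p1,p5,p6},{p2,p3,p4},{p2,p4,p6}} U4={{p5},{p6},{p1,p5},{p1,p6},{p2,p6},{p3,p6},{p4,p6},{p5,p6},{p1,p2,p6},{p1,p5,p6},{p2,p4,p6}} U5={{p3},{p1,p3},{p2,p3},{p3,p4},{p3,p6},{p1,p2,p3},{p2,p3,p4}}
  U12={{p4},{p1,p2},{p1,p4},{p2,p4},{p3,p4},{p4,p6},{p1,p2,p3},{p1,p2,p6},{p2,p3,p4},{p2,p4,p6}} U13={{p2},{p4},{p1,p2},{p1,p4},{p2,p3},{p2,p4},{p2,p6},{p3,p4},{p4,p6},{p1,p2,p3},{p1,p2,p6},{p2,p3,p4},{p2,p4,p6}} U14={{p2,p6},{p4,p6},{p1,p2,p6},{p2,p4,p6}} U15={{p2,p3},{p3,p4},{p1,p2,p3},{p2,p3,p4}} U23={{p4},{p1,p2},{p1,p4},{p1,p5},{p2,p4},{p3,p4},{p4,p6},{p1,p2,p3},{p1,p2,p6},{p1,p5,p6},{p2,p3,p4},{p2,p4,p6}} U24={{p1,p5},{p1,p6},{p4,p6},{p1,p2,p6},{p1,p5,p6},{p2,p4,p6}} U25={{p1,p3},{p3,p4},{p1,p2,p3},{p2,p3,p4}} U34={{p5},{p1,p5},{p2,p6},{p4,p6},{p5,p6},{p1,p2,p6},{p1,p5,p6},{p2,p4,p6}} U35={{p2,p3},{p3,p4},{p1,p2,p3},{p2,p3,p4}} U45={{p3,p6}}
  U123={{p4},{p1,p2},{p1,p4},{p2,p4},{p3,p4},{p4,p6},{p1,p2,p3},{p1,p2,p6},{p2,p3,p4},{p2,p4,p6}} U124={{p4,p6},{p1,p2,p6},{p2,p4,p6}} U125={{p3,p4},{p1,p2,p3},{p2,p3,p4}} U134={{p2,p6},{p4,p6},{p1,p2,p6},{p2,p4,p6}} U135={{p2,p3},{p3,p4},{p1,p2,p3},{p2,p3,p4}} U234={{p1,p5},{p4,p6},{p1,p2,p6},{p1,p5,p6},{p2,p4,p6}} U235={{p3,p4},{p1,p2,p3},{p2,p3,p4}}
  U1234={{p4,p6},{p1,p2,p6},{p2,p4,p6}} U1235={{p3,p4},{p1,p2,p3},{p2,p3,p4}}
C dims 5,10,7,2; δ0: rk_F7 4; δ1: rk_F7 5; δ2: rk_F7 2
degree 0: 5−4−0 = 1 → Ȟ^0 ≅ Z/7
degree 1: 10−5−4 = 1 → Ȟ^1 ≅ Z/7
degree 2: 7−2−5 = 0 → Ȟ^2 ≅ 0

Ȟ^0 ≅ Z/7, Ȟ^1 ≅ Z/7 and Ȟ^2 ≅ 0


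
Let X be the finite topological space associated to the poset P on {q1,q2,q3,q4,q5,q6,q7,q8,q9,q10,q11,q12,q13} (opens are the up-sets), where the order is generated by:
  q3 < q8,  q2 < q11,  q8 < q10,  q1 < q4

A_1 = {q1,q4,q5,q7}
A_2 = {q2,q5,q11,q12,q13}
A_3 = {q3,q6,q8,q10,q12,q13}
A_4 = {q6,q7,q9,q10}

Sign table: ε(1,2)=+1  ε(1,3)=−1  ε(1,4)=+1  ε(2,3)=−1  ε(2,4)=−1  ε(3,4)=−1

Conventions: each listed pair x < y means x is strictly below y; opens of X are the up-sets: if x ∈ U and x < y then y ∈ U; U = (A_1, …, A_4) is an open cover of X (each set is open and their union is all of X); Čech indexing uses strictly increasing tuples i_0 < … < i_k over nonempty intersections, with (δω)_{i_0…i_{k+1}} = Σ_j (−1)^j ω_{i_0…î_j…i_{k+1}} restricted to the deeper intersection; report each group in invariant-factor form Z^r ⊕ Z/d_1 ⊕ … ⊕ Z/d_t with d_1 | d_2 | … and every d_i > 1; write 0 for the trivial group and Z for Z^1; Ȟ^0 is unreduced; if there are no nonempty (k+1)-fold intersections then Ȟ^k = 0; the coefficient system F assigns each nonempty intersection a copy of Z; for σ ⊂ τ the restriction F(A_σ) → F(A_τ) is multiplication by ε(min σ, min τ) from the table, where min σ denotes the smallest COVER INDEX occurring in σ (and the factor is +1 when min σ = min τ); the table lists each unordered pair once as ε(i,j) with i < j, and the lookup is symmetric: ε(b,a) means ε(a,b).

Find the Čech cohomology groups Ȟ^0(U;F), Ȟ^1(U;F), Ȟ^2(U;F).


Ȟ^0 = Z, Ȟ^1 = Z and Ȟ^2 = 0

nerve of the cover:
  A12={q5} A14={q7} A23={q12,q13} A34={q6,q10}
C dims 4,4; δ0: rk 3, SNF 1^3
Ȟ^0 = (4 − 3) − 0 = 1, so Ȟ^0 ≅ Z
Ȟ^1 = (4 − 0) − 3 = 1, so Ȟ^1 ≅ Z
Ȟ^2 = (0 − 0) − 0 = 0, so Ȟ^2 ≅ 0


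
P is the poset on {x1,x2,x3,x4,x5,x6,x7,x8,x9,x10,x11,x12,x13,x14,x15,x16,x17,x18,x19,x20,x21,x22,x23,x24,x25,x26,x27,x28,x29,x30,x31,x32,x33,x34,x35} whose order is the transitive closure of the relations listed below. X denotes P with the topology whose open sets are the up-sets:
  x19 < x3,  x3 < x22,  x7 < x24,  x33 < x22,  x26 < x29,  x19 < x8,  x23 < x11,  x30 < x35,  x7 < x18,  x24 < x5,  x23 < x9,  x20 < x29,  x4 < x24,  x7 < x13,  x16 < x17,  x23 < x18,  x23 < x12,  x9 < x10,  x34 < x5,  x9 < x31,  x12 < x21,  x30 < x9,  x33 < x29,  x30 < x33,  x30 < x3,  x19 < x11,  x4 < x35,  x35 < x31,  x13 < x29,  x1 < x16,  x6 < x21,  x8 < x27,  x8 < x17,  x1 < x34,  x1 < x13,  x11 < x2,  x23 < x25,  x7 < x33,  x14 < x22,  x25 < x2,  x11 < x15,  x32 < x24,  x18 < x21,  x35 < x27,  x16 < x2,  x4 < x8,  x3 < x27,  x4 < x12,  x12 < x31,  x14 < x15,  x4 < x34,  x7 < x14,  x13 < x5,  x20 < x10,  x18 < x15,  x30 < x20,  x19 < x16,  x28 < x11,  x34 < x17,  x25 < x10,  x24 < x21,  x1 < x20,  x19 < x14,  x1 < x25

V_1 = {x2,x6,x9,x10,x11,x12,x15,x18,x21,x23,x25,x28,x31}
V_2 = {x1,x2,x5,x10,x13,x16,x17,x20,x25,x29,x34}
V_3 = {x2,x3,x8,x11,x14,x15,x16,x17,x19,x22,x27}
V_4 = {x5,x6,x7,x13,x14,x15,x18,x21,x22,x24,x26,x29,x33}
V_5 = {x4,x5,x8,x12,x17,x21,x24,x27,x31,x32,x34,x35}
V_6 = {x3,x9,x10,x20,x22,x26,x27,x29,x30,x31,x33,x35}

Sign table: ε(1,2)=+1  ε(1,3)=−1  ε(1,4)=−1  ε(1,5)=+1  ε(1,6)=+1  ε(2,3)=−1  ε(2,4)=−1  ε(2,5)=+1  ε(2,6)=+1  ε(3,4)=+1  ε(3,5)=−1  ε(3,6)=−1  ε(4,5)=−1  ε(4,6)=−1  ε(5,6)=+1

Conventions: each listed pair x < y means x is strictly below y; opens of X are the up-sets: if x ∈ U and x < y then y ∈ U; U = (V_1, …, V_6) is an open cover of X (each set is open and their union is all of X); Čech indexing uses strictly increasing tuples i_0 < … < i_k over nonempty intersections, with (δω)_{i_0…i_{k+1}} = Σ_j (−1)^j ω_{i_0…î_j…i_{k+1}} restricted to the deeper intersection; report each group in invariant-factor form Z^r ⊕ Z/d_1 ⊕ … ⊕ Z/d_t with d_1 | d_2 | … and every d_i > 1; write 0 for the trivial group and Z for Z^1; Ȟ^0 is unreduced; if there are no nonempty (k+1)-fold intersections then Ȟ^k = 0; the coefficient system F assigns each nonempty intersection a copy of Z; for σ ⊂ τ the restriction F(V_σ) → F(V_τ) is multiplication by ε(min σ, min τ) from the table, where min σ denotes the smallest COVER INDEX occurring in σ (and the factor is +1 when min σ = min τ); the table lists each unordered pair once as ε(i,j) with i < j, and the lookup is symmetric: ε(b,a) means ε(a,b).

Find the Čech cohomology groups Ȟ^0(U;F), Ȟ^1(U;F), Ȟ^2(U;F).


nonempty intersections:
  V12={x2,x10,x25} V13={x2,x11,x15} V14={x6,x15,x18,x21} V15={x12,x21,x31} V16={x9,x10,x31} V23={x2,x16,x17} V24={x5,x13,x29} V25={x5,x17,x34} V26={x10,x20,x29} V34={x14,x15,x22} V35={x8,x17,x27} V36={x3,x22,x27} V45={x5,x21,x24} V46={x22,x26,x29,x33} V56={x27,x31,x35}
  V123={x2} V126={x10} V134={x15} V145={x21} V156={x31} V235={x17} V245={x5} V246={x29} V346={x22} V356={x27}
C dims 6,15,10; δ0: rk 5, SNF 1^5; δ1: rk 10, SNF 1^9·2
Ȟ^0: (6−5)−0=1 ⇒ Z
Ȟ^1: (15−10)−5=0 ⇒ 0
Ȟ^2: (10−0)−10=0 plus torsion [2] ⇒ Z/2

Ȟ^0(U;F) ≅ Z,  Ȟ^1(U;F) ≅ 0,  Ȟ^2(U;F) ≅ Z/2


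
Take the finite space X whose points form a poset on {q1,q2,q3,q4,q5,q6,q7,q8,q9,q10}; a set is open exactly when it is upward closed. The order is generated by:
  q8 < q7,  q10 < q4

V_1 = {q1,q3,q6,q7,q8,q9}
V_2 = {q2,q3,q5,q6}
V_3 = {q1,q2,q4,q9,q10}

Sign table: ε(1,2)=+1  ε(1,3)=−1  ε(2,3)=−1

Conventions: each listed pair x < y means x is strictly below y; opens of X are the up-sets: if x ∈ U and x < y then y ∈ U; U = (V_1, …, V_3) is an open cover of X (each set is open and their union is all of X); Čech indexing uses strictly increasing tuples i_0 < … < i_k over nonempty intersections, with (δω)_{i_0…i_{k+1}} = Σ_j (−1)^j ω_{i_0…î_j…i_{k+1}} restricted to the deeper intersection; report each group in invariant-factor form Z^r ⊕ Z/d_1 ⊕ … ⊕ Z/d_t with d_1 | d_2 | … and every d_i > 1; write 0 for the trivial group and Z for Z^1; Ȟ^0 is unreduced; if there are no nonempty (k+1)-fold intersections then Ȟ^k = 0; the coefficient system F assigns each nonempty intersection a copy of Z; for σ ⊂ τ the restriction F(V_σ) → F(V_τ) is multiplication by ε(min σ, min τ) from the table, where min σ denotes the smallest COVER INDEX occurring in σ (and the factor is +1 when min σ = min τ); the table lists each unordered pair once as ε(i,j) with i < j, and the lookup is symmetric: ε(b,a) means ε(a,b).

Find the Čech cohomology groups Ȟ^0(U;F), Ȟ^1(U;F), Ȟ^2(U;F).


Ȟ^0 ≅ Z; Ȟ^1 ≅ Z; Ȟ^2 ≅ 0

nonempty intersections:
  V12={q3,q6} V13={q1,q9} V23={q2}
C dims 3,3; δ0: rk 2, SNF 1^2
Ȟ^0: (3−2)−0=1 ⇒ Z
Ȟ^1: (3−0)−2=1 ⇒ Z
Ȟ^2: (0−0)−0=0 ⇒ 0


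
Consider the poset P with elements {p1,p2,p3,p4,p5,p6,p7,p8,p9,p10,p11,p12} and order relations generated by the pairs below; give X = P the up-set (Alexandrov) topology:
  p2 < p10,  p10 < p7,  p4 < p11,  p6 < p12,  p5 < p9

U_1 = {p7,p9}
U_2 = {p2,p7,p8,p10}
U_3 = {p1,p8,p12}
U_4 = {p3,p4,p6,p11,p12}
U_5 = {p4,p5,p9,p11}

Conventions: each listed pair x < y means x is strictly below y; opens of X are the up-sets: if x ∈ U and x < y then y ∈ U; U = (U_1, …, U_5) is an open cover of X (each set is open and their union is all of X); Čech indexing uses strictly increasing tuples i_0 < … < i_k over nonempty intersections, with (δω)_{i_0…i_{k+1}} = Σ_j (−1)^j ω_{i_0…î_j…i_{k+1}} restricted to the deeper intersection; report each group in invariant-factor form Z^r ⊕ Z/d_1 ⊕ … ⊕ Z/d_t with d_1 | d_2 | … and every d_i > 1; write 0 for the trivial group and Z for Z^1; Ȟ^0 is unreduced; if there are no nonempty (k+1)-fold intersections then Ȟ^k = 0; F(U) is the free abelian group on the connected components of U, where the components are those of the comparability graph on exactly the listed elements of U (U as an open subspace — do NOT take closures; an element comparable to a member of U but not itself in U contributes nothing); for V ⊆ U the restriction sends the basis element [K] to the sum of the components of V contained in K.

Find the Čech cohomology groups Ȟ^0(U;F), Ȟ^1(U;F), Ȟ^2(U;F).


nerve of the cover:
  U12={p7} U15={p9} U23={p8} U34={p12} U45={p4,p11}
components per intersection:
  U1: {p7} {p9}
  U2: {p2,p7,p10} {p8}
  U3: {p1} {p8} {p12}
  U4: {p3} {p4,p11} {p6,p12}
  U5: {p4,p11} {p5,p9}
  U12: {p7}
  U15: {p9}
  U23: {p8}
  U34: {p12}
  U45: {p4,p11}
C dims 12,5; δ0: rk 5, SNF 1^5
Ȟ^0 = (12 − 5) − 0 = 7, so Ȟ^0 ≅ Z^7
Ȟ^1 = (5 − 0) − 5 = 0, so Ȟ^1 ≅ 0
Ȟ^2 = (0 − 0) − 0 = 0, so Ȟ^2 ≅ 0

Ȟ^0 ≅ Z^7, Ȟ^1 ≅ 0, Ȟ^2 ≅ 0
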